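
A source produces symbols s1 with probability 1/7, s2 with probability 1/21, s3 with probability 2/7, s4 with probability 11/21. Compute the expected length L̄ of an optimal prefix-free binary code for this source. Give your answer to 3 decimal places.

Repeatedly combine the two least-probable nodes; the expected code length is the sum of the merged weights.
merge 1/21 + 1/7 → 4/21
merge 4/21 + 2/7 → 10/21
merge 10/21 + 11/21 → 1
L = 4/21 + 10/21 + 1 = 5/3 ≈ 1.667 bits/symbol.

1.667 bits/symbol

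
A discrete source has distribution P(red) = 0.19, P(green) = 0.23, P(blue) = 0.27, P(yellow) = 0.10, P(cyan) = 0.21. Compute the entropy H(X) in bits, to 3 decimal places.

H = −Σ pᵢ log₂ pᵢ.
−0.19·log₂(0.19) = 0.4552
−0.23·log₂(0.23) = 0.4877
−0.27·log₂(0.27) = 0.5100
−0.10·log₂(0.10) = 0.3322
−0.21·log₂(0.21) = 0.4728
Sum ≈ 2.2579 → 2.258 bits.

2.258 bits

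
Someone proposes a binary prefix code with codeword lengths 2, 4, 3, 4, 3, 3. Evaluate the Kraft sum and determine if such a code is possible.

With common denominator 2^4 = 16: Σ 2^(−ℓᵢ) = 4/16 + 1/16 + 2/16 + 1/16 + 2/16 + 2/16 = 12/16 = 0.75.
Kraft's inequality requires Σ ≤ 1; here Σ = 0.75 ≤ 1, so such a prefix code exists.

0.75; yes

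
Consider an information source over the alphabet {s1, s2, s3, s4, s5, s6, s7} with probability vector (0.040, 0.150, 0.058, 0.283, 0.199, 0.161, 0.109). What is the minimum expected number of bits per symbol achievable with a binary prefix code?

Repeatedly combine the two least-probable nodes; the expected code length is the sum of the merged weights.
merge 1/25 + 29/500 → 49/500
merge 49/500 + 109/1000 → 207/1000
merge 3/20 + 161/1000 → 311/1000
merge 199/1000 + 207/1000 → 203/500
merge 283/1000 + 311/1000 → 297/500
merge 203/500 + 297/500 → 1
L = 49/500 + 207/1000 + 311/1000 + 203/500 + 297/500 + 1 = 327/125 = 2.616 bits/symbol.

2.616 bits/symbol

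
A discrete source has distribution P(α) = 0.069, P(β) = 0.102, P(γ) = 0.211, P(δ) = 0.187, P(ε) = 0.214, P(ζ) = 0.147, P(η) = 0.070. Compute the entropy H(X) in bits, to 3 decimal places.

H = −Σ pᵢ log₂ pᵢ.
−0.069·log₂(0.069) = 0.2662
−0.102·log₂(0.102) = 0.3359
−0.211·log₂(0.211) = 0.4736
−0.187·log₂(0.187) = 0.4523
−0.214·log₂(0.214) = 0.4760
−0.147·log₂(0.147) = 0.4066
−0.070·log₂(0.070) = 0.2686
Sum ≈ 2.6792 → 2.679 bits.

2.679 bits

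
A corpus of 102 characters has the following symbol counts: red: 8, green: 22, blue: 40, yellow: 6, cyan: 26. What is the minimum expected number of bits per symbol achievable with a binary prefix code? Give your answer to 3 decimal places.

Probabilities are the counts divided by 102.
Repeatedly combine the two least-probable nodes; the expected code length is the sum of the merged weights.
merge 1/17 + 4/51 → 7/51
merge 7/51 + 11/51 → 6/17
merge 13/51 + 6/17 → 31/51
merge 20/51 + 31/51 → 1
L = 7/51 + 6/17 + 31/51 + 1 = 107/51 ≈ 2.098 bits/symbol.

2.098 bits/symbol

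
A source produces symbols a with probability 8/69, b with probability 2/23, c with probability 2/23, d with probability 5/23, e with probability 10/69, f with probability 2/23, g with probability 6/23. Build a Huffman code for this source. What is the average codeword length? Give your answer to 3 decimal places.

2.696 bits/symbol

Repeatedly combine the two least-probable nodes; the expected code length is the sum of the merged weights.
merge 2/23 + 2/23 → 4/23
merge 2/23 + 8/69 → 14/69
merge 10/69 + 4/23 → 22/69
merge 14/69 + 5/23 → 29/69
merge 6/23 + 22/69 → 40/69
merge 29/69 + 40/69 → 1
L = 4/23 + 14/69 + 22/69 + 29/69 + 40/69 + 1 = 62/23 ≈ 2.696 bits/symbol.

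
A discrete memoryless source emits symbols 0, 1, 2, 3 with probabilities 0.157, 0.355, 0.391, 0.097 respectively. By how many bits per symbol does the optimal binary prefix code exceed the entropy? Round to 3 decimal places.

Entropy H = −Σ p log₂ p ≈ 1.8060 bits.
Huffman merges: 97/1000+157/1000→127/500; 127/500+71/200→609/1000; 391/1000+609/1000→1. L = 1863/1000 ≈ 1.8630.
L − H = 1.8630 − 1.8060 = 0.057 bits.

0.057 bits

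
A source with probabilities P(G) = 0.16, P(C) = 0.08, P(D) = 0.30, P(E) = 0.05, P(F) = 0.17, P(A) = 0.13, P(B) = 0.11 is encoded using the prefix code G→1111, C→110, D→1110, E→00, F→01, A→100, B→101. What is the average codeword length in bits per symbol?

L̄ = Σ pᵢ·ℓᵢ = 0.16·4 + 0.08·3 + 0.30·4 + 0.05·2 + 0.17·2 + 0.13·3 + 0.11·3 = 3.24 bits/symbol.

3.24 bits/symbol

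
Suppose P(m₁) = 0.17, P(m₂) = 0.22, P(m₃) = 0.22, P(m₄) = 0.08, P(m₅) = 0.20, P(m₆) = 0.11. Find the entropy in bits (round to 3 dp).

2.502 bits

H = −Σ pᵢ log₂ pᵢ.
−0.17·log₂(0.17) = 0.4346
−0.22·log₂(0.22) = 0.4806
−0.22·log₂(0.22) = 0.4806
−0.08·log₂(0.08) = 0.2915
−0.20·log₂(0.20) = 0.4644
−0.11·log₂(0.11) = 0.3503
Sum ≈ 2.5019 → 2.502 bits.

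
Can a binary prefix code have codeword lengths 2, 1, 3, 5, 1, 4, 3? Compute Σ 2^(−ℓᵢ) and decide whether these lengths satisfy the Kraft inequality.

With common denominator 2^5 = 32: Σ 2^(−ℓᵢ) = 8/32 + 16/32 + 4/32 + 1/32 + 16/32 + 2/32 + 4/32 = 51/32 = 1.59375.
Kraft's inequality requires Σ ≤ 1; here Σ = 1.59375 > 1, so no such prefix code exists.

1.59375; no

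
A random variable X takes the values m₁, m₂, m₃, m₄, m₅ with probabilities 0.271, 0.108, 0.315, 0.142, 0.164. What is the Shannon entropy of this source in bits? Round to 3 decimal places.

H = −Σ pᵢ log₂ pᵢ.
−0.271·log₂(0.271) = 0.5105
−0.108·log₂(0.108) = 0.3468
−0.315·log₂(0.315) = 0.5250
−0.142·log₂(0.142) = 0.3999
−0.164·log₂(0.164) = 0.4278
Sum ≈ 2.2098 → 2.210 bits.

2.210 bits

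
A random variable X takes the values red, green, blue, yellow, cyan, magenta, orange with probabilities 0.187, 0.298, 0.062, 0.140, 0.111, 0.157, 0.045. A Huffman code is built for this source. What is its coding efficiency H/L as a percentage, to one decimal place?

98.8%

Entropy H = −Σ p log₂ p ≈ 2.5914 bits.
Huffman merges: 9/200+31/500→107/1000; 107/1000+111/1000→109/500; 7/50+157/1000→297/1000; 187/1000+109/500→81/200; 297/1000+149/500→119/200; 81/200+119/200→1. L = 1311/500 ≈ 2.6220.
Efficiency = H/L = 2.5914/2.6220 = 98.8%.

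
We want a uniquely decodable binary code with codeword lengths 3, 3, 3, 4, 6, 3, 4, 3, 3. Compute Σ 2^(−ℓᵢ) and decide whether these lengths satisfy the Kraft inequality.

With common denominator 2^6 = 64: Σ 2^(−ℓᵢ) = 8/64 + 8/64 + 8/64 + 4/64 + 1/64 + 8/64 + 4/64 + 8/64 + 8/64 = 57/64 = 0.890625.
Kraft's inequality requires Σ ≤ 1; here Σ = 0.890625 ≤ 1, so such a prefix code exists.

0.890625; yes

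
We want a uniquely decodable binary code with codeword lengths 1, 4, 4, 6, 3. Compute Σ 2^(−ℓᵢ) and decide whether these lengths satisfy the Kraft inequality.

With common denominator 2^6 = 64: Σ 2^(−ℓᵢ) = 32/64 + 4/64 + 4/64 + 1/64 + 8/64 = 49/64 = 0.765625.
Kraft's inequality requires Σ ≤ 1; here Σ = 0.765625 ≤ 1, so such a prefix code exists.

0.765625; yes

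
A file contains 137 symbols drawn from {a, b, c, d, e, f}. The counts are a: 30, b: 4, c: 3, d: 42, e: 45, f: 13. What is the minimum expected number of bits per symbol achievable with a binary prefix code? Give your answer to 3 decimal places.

Probabilities are the counts divided by 137.
Repeatedly combine the two least-probable nodes; the expected code length is the sum of the merged weights.
merge 3/137 + 4/137 → 7/137
merge 7/137 + 13/137 → 20/137
merge 20/137 + 30/137 → 50/137
merge 42/137 + 45/137 → 87/137
merge 50/137 + 87/137 → 1
L = 7/137 + 20/137 + 50/137 + 87/137 + 1 = 301/137 ≈ 2.197 bits/symbol.

2.197 bits/symbol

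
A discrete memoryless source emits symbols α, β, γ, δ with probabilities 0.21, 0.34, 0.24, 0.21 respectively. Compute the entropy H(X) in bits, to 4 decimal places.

1.9690 bits

H = −Σ pᵢ log₂ pᵢ.
−0.21·log₂(0.21) = 0.4728
−0.34·log₂(0.34) = 0.5292
−0.24·log₂(0.24) = 0.4941
−0.21·log₂(0.21) = 0.4728
Sum ≈ 1.9690 → 1.9690 bits.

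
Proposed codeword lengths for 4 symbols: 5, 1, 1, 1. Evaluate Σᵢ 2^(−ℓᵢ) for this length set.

1.53125

With common denominator 2^5 = 32: Σ 2^(−ℓᵢ) = 1/32 + 16/32 + 16/32 + 16/32 = 49/32 = 1.53125.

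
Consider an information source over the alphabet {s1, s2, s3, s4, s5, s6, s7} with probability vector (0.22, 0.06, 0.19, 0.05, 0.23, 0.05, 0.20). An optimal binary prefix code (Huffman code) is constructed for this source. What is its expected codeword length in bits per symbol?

Repeatedly combine the two least-probable nodes; the expected code length is the sum of the merged weights.
merge 1/20 + 1/20 → 1/10
merge 3/50 + 1/10 → 4/25
merge 4/25 + 19/100 → 7/20
merge 1/5 + 11/50 → 21/50
merge 23/100 + 7/20 → 29/50
merge 21/50 + 29/50 → 1
L = 1/10 + 4/25 + 7/20 + 21/50 + 29/50 + 1 = 261/100 = 2.61 bits/symbol.

2.61 bits/symbol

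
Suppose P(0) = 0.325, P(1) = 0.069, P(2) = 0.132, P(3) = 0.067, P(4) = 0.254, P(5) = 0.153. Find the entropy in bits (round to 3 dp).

2.357 bits

H = −Σ pᵢ log₂ pᵢ.
−0.325·log₂(0.325) = 0.5270
−0.069·log₂(0.069) = 0.2662
−0.132·log₂(0.132) = 0.3856
−0.067·log₂(0.067) = 0.2613
−0.254·log₂(0.254) = 0.5022
−0.153·log₂(0.153) = 0.4144
Sum ≈ 2.3566 → 2.357 bits.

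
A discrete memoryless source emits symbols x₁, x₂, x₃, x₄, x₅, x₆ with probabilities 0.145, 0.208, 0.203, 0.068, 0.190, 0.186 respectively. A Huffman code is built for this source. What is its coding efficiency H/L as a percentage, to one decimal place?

97.0%

Entropy H = −Σ p log₂ p ≈ 2.5124 bits.
Huffman merges: 17/250+29/200→213/1000; 93/500+19/100→47/125; 203/1000+26/125→411/1000; 213/1000+47/125→589/1000; 411/1000+589/1000→1. L = 2589/1000 ≈ 2.5890.
Efficiency = H/L = 2.5124/2.5890 = 97.0%.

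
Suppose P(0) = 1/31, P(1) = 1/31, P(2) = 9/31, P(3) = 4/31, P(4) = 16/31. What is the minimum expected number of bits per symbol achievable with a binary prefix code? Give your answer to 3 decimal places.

1.742 bits/symbol

Repeatedly combine the two least-probable nodes; the expected code length is the sum of the merged weights.
merge 1/31 + 1/31 → 2/31
merge 2/31 + 4/31 → 6/31
merge 6/31 + 9/31 → 15/31
merge 15/31 + 16/31 → 1
L = 2/31 + 6/31 + 15/31 + 1 = 54/31 ≈ 1.742 bits/symbol.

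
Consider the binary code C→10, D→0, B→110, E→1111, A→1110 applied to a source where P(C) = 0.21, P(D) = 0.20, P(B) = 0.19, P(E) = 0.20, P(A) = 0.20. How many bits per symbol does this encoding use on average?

2.79 bits/symbol

L̄ = Σ pᵢ·ℓᵢ = 0.21·2 + 0.20·1 + 0.19·3 + 0.20·4 + 0.20·4 = 2.79 bits/symbol.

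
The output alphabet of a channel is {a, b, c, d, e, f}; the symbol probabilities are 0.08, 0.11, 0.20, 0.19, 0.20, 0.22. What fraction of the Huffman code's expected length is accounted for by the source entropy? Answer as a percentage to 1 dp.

97.5%

Entropy H = −Σ p log₂ p ≈ 2.5064 bits.
Huffman merges: 2/25+11/100→19/100; 19/100+19/100→19/50; 1/5+1/5→2/5; 11/50+19/50→3/5; 2/5+3/5→1. L = 257/100 ≈ 2.5700.
Efficiency = H/L = 2.5064/2.5700 = 97.5%.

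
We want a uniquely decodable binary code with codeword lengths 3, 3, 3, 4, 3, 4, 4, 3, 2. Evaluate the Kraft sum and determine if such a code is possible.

1.0625; no

With common denominator 2^4 = 16: Σ 2^(−ℓᵢ) = 2/16 + 2/16 + 2/16 + 1/16 + 2/16 + 1/16 + 1/16 + 2/16 + 4/16 = 17/16 = 1.0625.
Kraft's inequality requires Σ ≤ 1; here Σ = 1.0625 > 1, so no such prefix code exists.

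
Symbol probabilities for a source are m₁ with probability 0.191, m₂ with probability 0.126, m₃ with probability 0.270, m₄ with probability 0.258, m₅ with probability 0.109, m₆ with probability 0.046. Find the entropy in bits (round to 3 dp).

2.400 bits

H = −Σ pᵢ log₂ pᵢ.
−0.191·log₂(0.191) = 0.4562
−0.126·log₂(0.126) = 0.3766
−0.270·log₂(0.270) = 0.5100
−0.258·log₂(0.258) = 0.5043
−0.109·log₂(0.109) = 0.3485
−0.046·log₂(0.046) = 0.2043
Sum ≈ 2.3999 → 2.400 bits.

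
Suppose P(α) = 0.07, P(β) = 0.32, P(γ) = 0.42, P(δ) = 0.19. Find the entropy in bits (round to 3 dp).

1.775 bits

H = −Σ pᵢ log₂ pᵢ.
−0.07·log₂(0.07) = 0.2686
−0.32·log₂(0.32) = 0.5260
−0.42·log₂(0.42) = 0.5256
−0.19·log₂(0.19) = 0.4552
Sum ≈ 1.7755 → 1.775 bits.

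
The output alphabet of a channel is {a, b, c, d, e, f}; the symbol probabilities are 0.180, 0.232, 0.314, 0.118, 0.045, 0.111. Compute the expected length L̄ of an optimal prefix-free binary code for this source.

2.43 bits/symbol

Repeatedly combine the two least-probable nodes; the expected code length is the sum of the merged weights.
merge 9/200 + 111/1000 → 39/250
merge 59/500 + 39/250 → 137/500
merge 9/50 + 29/125 → 103/250
merge 137/500 + 157/500 → 147/250
merge 103/250 + 147/250 → 1
L = 39/250 + 137/500 + 103/250 + 147/250 + 1 = 243/100 = 2.43 bits/symbol.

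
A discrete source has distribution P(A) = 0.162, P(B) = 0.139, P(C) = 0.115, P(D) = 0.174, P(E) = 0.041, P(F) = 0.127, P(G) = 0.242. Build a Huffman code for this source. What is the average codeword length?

Repeatedly combine the two least-probable nodes; the expected code length is the sum of the merged weights.
merge 41/1000 + 23/200 → 39/250
merge 127/1000 + 139/1000 → 133/500
merge 39/250 + 81/500 → 159/500
merge 87/500 + 121/500 → 52/125
merge 133/500 + 159/500 → 73/125
merge 52/125 + 73/125 → 1
L = 39/250 + 133/500 + 159/500 + 52/125 + 73/125 + 1 = 137/50 = 2.74 bits/symbol.

2.74 bits/symbol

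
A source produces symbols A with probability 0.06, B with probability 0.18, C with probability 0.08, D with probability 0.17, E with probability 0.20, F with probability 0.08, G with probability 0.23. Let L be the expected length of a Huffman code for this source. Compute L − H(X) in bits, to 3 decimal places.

Entropy H = −Σ p log₂ p ≈ 2.6585 bits.
Huffman merges: 3/50+2/25→7/50; 2/25+7/50→11/50; 17/100+9/50→7/20; 1/5+11/50→21/50; 23/100+7/20→29/50; 21/50+29/50→1. L = 271/100 ≈ 2.7100.
L − H = 2.7100 − 2.6585 = 0.052 bits.

0.052 bits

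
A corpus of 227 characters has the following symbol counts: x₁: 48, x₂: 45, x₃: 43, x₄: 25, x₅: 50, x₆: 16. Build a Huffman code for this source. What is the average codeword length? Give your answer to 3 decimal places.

Probabilities are the counts divided by 227.
Repeatedly combine the two least-probable nodes; the expected code length is the sum of the merged weights.
merge 16/227 + 25/227 → 41/227
merge 41/227 + 43/227 → 84/227
merge 45/227 + 48/227 → 93/227
merge 50/227 + 84/227 → 134/227
merge 93/227 + 134/227 → 1
L = 41/227 + 84/227 + 93/227 + 134/227 + 1 = 579/227 ≈ 2.551 bits/symbol.

2.551 bits/symbol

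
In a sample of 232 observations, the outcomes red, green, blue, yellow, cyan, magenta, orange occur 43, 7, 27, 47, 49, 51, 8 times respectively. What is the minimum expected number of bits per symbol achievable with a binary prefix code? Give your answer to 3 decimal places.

Probabilities are the counts divided by 232.
Repeatedly combine the two least-probable nodes; the expected code length is the sum of the merged weights.
merge 7/232 + 1/29 → 15/232
merge 15/232 + 27/232 → 21/116
merge 21/116 + 43/232 → 85/232
merge 47/232 + 49/232 → 12/29
merge 51/232 + 85/232 → 17/29
merge 12/29 + 17/29 → 1
L = 15/232 + 21/116 + 85/232 + 12/29 + 17/29 + 1 = 303/116 ≈ 2.612 bits/symbol.

2.612 bits/symbol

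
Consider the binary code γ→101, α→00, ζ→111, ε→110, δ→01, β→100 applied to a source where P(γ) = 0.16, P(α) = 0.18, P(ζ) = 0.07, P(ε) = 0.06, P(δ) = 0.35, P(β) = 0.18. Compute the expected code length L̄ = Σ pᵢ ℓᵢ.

2.47 bits/symbol

L̄ = Σ pᵢ·ℓᵢ = 0.16·3 + 0.18·2 + 0.07·3 + 0.06·3 + 0.35·2 + 0.18·3 = 2.47 bits/symbol.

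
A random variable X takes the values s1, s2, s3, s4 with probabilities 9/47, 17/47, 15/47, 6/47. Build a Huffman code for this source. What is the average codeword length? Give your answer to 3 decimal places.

1.957 bits/symbol

Repeatedly combine the two least-probable nodes; the expected code length is the sum of the merged weights.
merge 6/47 + 9/47 → 15/47
merge 15/47 + 15/47 → 30/47
merge 17/47 + 30/47 → 1
L = 15/47 + 30/47 + 1 = 92/47 ≈ 1.957 bits/symbol.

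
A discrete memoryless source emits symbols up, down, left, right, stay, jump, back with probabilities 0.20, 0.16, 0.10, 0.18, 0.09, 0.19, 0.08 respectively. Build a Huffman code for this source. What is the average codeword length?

2.78 bits/symbol

Repeatedly combine the two least-probable nodes; the expected code length is the sum of the merged weights.
merge 2/25 + 9/100 → 17/100
merge 1/10 + 4/25 → 13/50
merge 17/100 + 9/50 → 7/20
merge 19/100 + 1/5 → 39/100
merge 13/50 + 7/20 → 61/100
merge 39/100 + 61/100 → 1
L = 17/100 + 13/50 + 7/20 + 39/100 + 61/100 + 1 = 139/50 = 2.78 bits/symbol.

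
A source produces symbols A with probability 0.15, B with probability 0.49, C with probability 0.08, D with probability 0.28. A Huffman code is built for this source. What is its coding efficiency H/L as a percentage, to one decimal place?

98.9%

Entropy H = −Σ p log₂ p ≈ 1.7206 bits.
Huffman merges: 2/25+3/20→23/100; 23/100+7/25→51/100; 49/100+51/100→1. L = 87/50 ≈ 1.7400.
Efficiency = H/L = 1.7206/1.7400 = 98.9%.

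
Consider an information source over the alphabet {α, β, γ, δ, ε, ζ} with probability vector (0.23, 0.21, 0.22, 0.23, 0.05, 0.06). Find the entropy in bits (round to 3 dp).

2.388 bits

H = −Σ pᵢ log₂ pᵢ.
−0.23·log₂(0.23) = 0.4877
−0.21·log₂(0.21) = 0.4728
−0.22·log₂(0.22) = 0.4806
−0.23·log₂(0.23) = 0.4877
−0.05·log₂(0.05) = 0.2161
−0.06·log₂(0.06) = 0.2435
Sum ≈ 2.3884 → 2.388 bits.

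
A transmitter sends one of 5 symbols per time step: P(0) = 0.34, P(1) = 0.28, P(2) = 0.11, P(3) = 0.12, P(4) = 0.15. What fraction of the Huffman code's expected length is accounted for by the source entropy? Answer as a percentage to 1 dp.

Entropy H = −Σ p log₂ p ≈ 2.1713 bits.
Huffman merges: 11/100+3/25→23/100; 3/20+23/100→19/50; 7/25+17/50→31/50; 19/50+31/50→1. L = 223/100 ≈ 2.2300.
Efficiency = H/L = 2.1713/2.2300 = 97.4%.

97.4%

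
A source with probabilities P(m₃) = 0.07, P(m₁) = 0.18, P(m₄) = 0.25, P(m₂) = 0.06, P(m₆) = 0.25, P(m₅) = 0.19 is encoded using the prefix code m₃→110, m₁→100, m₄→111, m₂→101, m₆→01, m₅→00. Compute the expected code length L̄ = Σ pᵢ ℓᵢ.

L̄ = Σ pᵢ·ℓᵢ = 0.07·3 + 0.18·3 + 0.25·3 + 0.06·3 + 0.25·2 + 0.19·2 = 2.56 bits/symbol.

2.56 bits/symbol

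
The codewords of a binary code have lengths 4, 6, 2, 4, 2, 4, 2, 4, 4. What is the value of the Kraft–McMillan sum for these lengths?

1.078125

With common denominator 2^6 = 64: Σ 2^(−ℓᵢ) = 4/64 + 1/64 + 16/64 + 4/64 + 16/64 + 4/64 + 16/64 + 4/64 + 4/64 = 69/64 = 1.078125.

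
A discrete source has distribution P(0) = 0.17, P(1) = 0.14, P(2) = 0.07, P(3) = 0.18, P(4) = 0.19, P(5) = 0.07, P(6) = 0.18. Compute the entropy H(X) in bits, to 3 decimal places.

2.715 bits

H = −Σ pᵢ log₂ pᵢ.
−0.17·log₂(0.17) = 0.4346
−0.14·log₂(0.14) = 0.3971
−0.07·log₂(0.07) = 0.2686
−0.18·log₂(0.18) = 0.4453
−0.19·log₂(0.19) = 0.4552
−0.07·log₂(0.07) = 0.2686
−0.18·log₂(0.18) = 0.4453
Sum ≈ 2.7146 → 2.715 bits.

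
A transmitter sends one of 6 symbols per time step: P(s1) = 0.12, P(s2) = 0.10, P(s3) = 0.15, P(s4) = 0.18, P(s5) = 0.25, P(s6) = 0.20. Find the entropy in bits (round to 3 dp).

2.519 bits

H = −Σ pᵢ log₂ pᵢ.
−0.12·log₂(0.12) = 0.3671
−0.10·log₂(0.10) = 0.3322
−0.15·log₂(0.15) = 0.4105
−0.18·log₂(0.18) = 0.4453
−0.25·log₂(0.25) = 0.5000
−0.20·log₂(0.20) = 0.4644
Sum ≈ 2.5195 → 2.519 bits.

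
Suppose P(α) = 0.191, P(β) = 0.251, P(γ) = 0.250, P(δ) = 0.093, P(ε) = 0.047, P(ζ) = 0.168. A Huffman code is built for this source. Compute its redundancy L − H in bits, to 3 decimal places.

0.033 bits

Entropy H = −Σ p log₂ p ≈ 2.4151 bits.
Huffman merges: 47/1000+93/1000→7/50; 7/50+21/125→77/250; 191/1000+1/4→441/1000; 251/1000+77/250→559/1000; 441/1000+559/1000→1. L = 306/125 ≈ 2.4480.
L − H = 2.4480 − 2.4151 = 0.033 bits.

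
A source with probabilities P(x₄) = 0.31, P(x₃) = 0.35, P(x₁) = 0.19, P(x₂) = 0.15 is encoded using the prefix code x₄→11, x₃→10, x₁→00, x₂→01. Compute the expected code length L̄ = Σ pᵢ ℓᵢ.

2 bits/symbol

L̄ = Σ pᵢ·ℓᵢ = 0.31·2 + 0.35·2 + 0.19·2 + 0.15·2 = 2 bits/symbol.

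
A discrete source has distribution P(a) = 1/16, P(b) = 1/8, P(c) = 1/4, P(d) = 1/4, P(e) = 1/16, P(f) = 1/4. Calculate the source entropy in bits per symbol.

Each probability is a power of 1/2, so log₂(1/p) is an integer.
H = Σ p·log₂(1/p) = 1/16·4 + 1/8·3 + 1/4·2 + 1/4·2 + 1/16·4 + 1/4·2 = 2.375 bits.

2.375 bits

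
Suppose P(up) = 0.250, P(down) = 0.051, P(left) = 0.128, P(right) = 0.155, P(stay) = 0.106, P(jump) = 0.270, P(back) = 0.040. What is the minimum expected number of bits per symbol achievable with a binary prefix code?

2.571 bits/symbol

Repeatedly combine the two least-probable nodes; the expected code length is the sum of the merged weights.
merge 1/25 + 51/1000 → 91/1000
merge 91/1000 + 53/500 → 197/1000
merge 16/125 + 31/200 → 283/1000
merge 197/1000 + 1/4 → 447/1000
merge 27/100 + 283/1000 → 553/1000
merge 447/1000 + 553/1000 → 1
L = 91/1000 + 197/1000 + 283/1000 + 447/1000 + 553/1000 + 1 = 2571/1000 = 2.571 bits/symbol.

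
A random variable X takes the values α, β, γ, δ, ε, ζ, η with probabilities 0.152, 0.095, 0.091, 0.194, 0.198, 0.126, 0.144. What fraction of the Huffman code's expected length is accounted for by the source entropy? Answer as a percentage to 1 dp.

Entropy H = −Σ p log₂ p ≈ 2.7512 bits.
Huffman merges: 91/1000+19/200→93/500; 63/500+18/125→27/100; 19/125+93/500→169/500; 97/500+99/500→49/125; 27/100+169/500→76/125; 49/125+76/125→1. L = 1397/500 ≈ 2.7940.
Efficiency = H/L = 2.7512/2.7940 = 98.5%.

98.5%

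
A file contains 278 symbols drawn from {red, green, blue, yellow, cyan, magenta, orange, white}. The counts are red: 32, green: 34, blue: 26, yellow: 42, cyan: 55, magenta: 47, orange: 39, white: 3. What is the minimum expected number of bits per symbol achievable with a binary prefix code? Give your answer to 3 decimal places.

Probabilities are the counts divided by 278.
Repeatedly combine the two least-probable nodes; the expected code length is the sum of the merged weights.
merge 3/278 + 13/139 → 29/278
merge 29/278 + 16/139 → 61/278
merge 17/139 + 39/278 → 73/278
merge 21/139 + 47/278 → 89/278
merge 55/278 + 61/278 → 58/139
merge 73/278 + 89/278 → 81/139
merge 58/139 + 81/139 → 1
L = 29/278 + 61/278 + 73/278 + 89/278 + 58/139 + 81/139 + 1 = 404/139 ≈ 2.906 bits/symbol.

2.906 bits/symbol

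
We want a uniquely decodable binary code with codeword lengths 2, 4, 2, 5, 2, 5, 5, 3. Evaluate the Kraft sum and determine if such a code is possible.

With common denominator 2^5 = 32: Σ 2^(−ℓᵢ) = 8/32 + 2/32 + 8/32 + 1/32 + 8/32 + 1/32 + 1/32 + 4/32 = 33/32 = 1.03125.
Kraft's inequality requires Σ ≤ 1; here Σ = 1.03125 > 1, so no such prefix code exists.

1.03125; no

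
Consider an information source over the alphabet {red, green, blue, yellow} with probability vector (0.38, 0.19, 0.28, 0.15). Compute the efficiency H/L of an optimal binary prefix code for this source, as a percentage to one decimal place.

97.5%

Entropy H = −Σ p log₂ p ≈ 1.9104 bits.
Huffman merges: 3/20+19/100→17/50; 7/25+17/50→31/50; 19/50+31/50→1. L = 49/25 ≈ 1.9600.
Efficiency = H/L = 1.9104/1.9600 = 97.5%.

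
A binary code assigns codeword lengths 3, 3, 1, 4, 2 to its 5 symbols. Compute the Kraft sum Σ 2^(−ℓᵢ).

With common denominator 2^4 = 16: Σ 2^(−ℓᵢ) = 2/16 + 2/16 + 8/16 + 1/16 + 4/16 = 17/16 = 1.0625.

1.0625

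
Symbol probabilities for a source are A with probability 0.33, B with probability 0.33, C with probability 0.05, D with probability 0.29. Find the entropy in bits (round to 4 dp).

H = −Σ pᵢ log₂ pᵢ.
−0.33·log₂(0.33) = 0.5278
−0.33·log₂(0.33) = 0.5278
−0.05·log₂(0.05) = 0.2161
−0.29·log₂(0.29) = 0.5179
Sum ≈ 1.7896 → 1.7896 bits.

1.7896 bits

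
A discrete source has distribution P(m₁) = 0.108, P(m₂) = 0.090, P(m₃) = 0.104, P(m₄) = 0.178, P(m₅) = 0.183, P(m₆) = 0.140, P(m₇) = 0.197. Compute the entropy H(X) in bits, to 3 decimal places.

H = −Σ pᵢ log₂ pᵢ.
−0.108·log₂(0.108) = 0.3468
−0.090·log₂(0.090) = 0.3127
−0.104·log₂(0.104) = 0.3396
−0.178·log₂(0.178) = 0.4432
−0.183·log₂(0.183) = 0.4484
−0.140·log₂(0.140) = 0.3971
−0.197·log₂(0.197) = 0.4617
Sum ≈ 2.7494 → 2.749 bits.

2.749 bits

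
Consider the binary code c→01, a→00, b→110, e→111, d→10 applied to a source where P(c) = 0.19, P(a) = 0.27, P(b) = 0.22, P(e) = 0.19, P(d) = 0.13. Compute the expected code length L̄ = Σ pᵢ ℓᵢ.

L̄ = Σ pᵢ·ℓᵢ = 0.19·2 + 0.27·2 + 0.22·3 + 0.19·3 + 0.13·2 = 2.41 bits/symbol.

2.41 bits/symbol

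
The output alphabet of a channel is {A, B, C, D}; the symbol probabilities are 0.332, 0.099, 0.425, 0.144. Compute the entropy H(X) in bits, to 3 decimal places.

1.786 bits

H = −Σ pᵢ log₂ pᵢ.
−0.332·log₂(0.332) = 0.5281
−0.099·log₂(0.099) = 0.3303
−0.425·log₂(0.425) = 0.5246
−0.144·log₂(0.144) = 0.4026
Sum ≈ 1.7857 → 1.786 bits.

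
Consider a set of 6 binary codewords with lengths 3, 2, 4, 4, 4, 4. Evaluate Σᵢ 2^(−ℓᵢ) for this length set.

0.625

With common denominator 2^4 = 16: Σ 2^(−ℓᵢ) = 2/16 + 4/16 + 1/16 + 1/16 + 1/16 + 1/16 = 10/16 = 0.625.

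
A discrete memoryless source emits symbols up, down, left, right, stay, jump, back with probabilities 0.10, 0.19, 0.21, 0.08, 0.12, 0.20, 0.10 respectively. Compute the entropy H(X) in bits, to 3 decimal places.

2.715 bits

H = −Σ pᵢ log₂ pᵢ.
−0.10·log₂(0.10) = 0.3322
−0.19·log₂(0.19) = 0.4552
−0.21·log₂(0.21) = 0.4728
−0.08·log₂(0.08) = 0.2915
−0.12·log₂(0.12) = 0.3671
−0.20·log₂(0.20) = 0.4644
−0.10·log₂(0.10) = 0.3322
Sum ≈ 2.7154 → 2.715 bits.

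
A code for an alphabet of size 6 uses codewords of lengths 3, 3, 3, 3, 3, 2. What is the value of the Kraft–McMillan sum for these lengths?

0.875

With common denominator 2^3 = 8: Σ 2^(−ℓᵢ) = 1/8 + 1/8 + 1/8 + 1/8 + 1/8 + 2/8 = 7/8 = 0.875.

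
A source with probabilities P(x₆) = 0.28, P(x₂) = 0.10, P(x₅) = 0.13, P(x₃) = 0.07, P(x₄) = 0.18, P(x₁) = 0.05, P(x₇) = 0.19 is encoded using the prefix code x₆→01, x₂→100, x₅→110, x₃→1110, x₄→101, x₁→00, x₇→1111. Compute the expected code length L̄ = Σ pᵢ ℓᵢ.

L̄ = Σ pᵢ·ℓᵢ = 0.28·2 + 0.10·3 + 0.13·3 + 0.07·4 + 0.18·3 + 0.05·2 + 0.19·4 = 2.93 bits/symbol.

2.93 bits/symbol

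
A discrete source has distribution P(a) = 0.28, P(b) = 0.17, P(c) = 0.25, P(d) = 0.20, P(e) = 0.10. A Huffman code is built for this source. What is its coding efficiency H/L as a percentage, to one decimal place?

Entropy H = −Σ p log₂ p ≈ 2.2454 bits.
Huffman merges: 1/10+17/100→27/100; 1/5+1/4→9/20; 27/100+7/25→11/20; 9/20+11/20→1. L = 227/100 ≈ 2.2700.
Efficiency = H/L = 2.2454/2.2700 = 98.9%.

98.9%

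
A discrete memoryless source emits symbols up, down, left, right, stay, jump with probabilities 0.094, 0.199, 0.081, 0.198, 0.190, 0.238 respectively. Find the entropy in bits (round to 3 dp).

H = −Σ pᵢ log₂ pᵢ.
−0.094·log₂(0.094) = 0.3207
−0.199·log₂(0.199) = 0.4635
−0.081·log₂(0.081) = 0.2937
−0.198·log₂(0.198) = 0.4626
−0.190·log₂(0.190) = 0.4552
−0.238·log₂(0.238) = 0.4929
Sum ≈ 2.4886 → 2.489 bits.

2.489 bits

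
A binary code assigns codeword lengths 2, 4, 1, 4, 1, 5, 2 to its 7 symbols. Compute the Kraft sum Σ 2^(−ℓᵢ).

1.65625

With common denominator 2^5 = 32: Σ 2^(−ℓᵢ) = 8/32 + 2/32 + 16/32 + 2/32 + 16/32 + 1/32 + 8/32 = 53/32 = 1.65625.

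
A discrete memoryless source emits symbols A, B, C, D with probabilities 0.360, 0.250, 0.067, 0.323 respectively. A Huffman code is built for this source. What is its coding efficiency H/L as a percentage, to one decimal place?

Entropy H = −Σ p log₂ p ≈ 1.8185 bits.
Huffman merges: 67/1000+1/4→317/1000; 317/1000+323/1000→16/25; 9/25+16/25→1. L = 1957/1000 ≈ 1.9570.
Efficiency = H/L = 1.8185/1.9570 = 92.9%.

92.9%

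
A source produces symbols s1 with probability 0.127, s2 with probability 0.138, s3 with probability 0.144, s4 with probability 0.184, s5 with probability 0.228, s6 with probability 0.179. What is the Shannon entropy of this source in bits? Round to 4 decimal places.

2.5549 bits

H = −Σ pᵢ log₂ pᵢ.
−0.127·log₂(0.127) = 0.3781
−0.138·log₂(0.138) = 0.3943
−0.144·log₂(0.144) = 0.4026
−0.184·log₂(0.184) = 0.4494
−0.228·log₂(0.228) = 0.4863
−0.179·log₂(0.179) = 0.4443
Sum ≈ 2.5549 → 2.5549 bits.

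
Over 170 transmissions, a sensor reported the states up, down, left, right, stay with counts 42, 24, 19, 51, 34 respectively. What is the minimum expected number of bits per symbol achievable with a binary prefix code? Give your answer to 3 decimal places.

2.253 bits/symbol

Probabilities are the counts divided by 170.
Repeatedly combine the two least-probable nodes; the expected code length is the sum of the merged weights.
merge 19/170 + 12/85 → 43/170
merge 1/5 + 21/85 → 38/85
merge 43/170 + 3/10 → 47/85
merge 38/85 + 47/85 → 1
L = 43/170 + 38/85 + 47/85 + 1 = 383/170 ≈ 2.253 bits/symbol.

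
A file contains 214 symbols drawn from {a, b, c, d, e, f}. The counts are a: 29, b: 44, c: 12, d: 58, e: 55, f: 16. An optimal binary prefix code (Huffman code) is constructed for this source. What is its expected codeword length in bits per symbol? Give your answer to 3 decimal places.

2.397 bits/symbol

Probabilities are the counts divided by 214.
Repeatedly combine the two least-probable nodes; the expected code length is the sum of the merged weights.
merge 6/107 + 8/107 → 14/107
merge 14/107 + 29/214 → 57/214
merge 22/107 + 55/214 → 99/214
merge 57/214 + 29/107 → 115/214
merge 99/214 + 115/214 → 1
L = 14/107 + 57/214 + 99/214 + 115/214 + 1 = 513/214 ≈ 2.397 bits/symbol.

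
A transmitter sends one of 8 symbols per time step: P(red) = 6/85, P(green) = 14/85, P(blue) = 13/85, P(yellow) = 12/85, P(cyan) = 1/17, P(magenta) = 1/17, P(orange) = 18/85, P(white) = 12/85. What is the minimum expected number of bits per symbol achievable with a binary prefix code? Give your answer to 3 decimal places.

2.906 bits/symbol

Repeatedly combine the two least-probable nodes; the expected code length is the sum of the merged weights.
merge 1/17 + 1/17 → 2/17
merge 6/85 + 2/17 → 16/85
merge 12/85 + 12/85 → 24/85
merge 13/85 + 14/85 → 27/85
merge 16/85 + 18/85 → 2/5
merge 24/85 + 27/85 → 3/5
merge 2/5 + 3/5 → 1
L = 2/17 + 16/85 + 24/85 + 27/85 + 2/5 + 3/5 + 1 = 247/85 ≈ 2.906 bits/symbol.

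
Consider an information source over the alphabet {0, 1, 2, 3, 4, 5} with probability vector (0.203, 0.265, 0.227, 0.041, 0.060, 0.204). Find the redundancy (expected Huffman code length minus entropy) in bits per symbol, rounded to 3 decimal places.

Entropy H = −Σ p log₂ p ≈ 2.3606 bits.
Huffman merges: 41/1000+3/50→101/1000; 101/1000+203/1000→38/125; 51/250+227/1000→431/1000; 53/200+38/125→569/1000; 431/1000+569/1000→1. L = 481/200 ≈ 2.4050.
L − H = 2.4050 − 2.3606 = 0.044 bits.

0.044 bits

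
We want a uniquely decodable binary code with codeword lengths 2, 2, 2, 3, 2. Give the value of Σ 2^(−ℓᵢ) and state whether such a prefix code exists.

With common denominator 2^3 = 8: Σ 2^(−ℓᵢ) = 2/8 + 2/8 + 2/8 + 1/8 + 2/8 = 9/8 = 1.125.
Kraft's inequality requires Σ ≤ 1; here Σ = 1.125 > 1, so no such prefix code exists.

1.125; no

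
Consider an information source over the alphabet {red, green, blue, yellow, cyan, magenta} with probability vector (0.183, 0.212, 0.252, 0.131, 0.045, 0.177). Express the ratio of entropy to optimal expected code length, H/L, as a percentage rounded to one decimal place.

Entropy H = −Σ p log₂ p ≈ 2.4515 bits.
Huffman merges: 9/200+131/1000→22/125; 22/125+177/1000→353/1000; 183/1000+53/250→79/200; 63/250+353/1000→121/200; 79/200+121/200→1. L = 2529/1000 ≈ 2.5290.
Efficiency = H/L = 2.4515/2.5290 = 96.9%.

96.9%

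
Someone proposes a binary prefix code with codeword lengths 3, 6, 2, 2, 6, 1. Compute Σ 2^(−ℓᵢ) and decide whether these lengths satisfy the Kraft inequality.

With common denominator 2^6 = 64: Σ 2^(−ℓᵢ) = 8/64 + 1/64 + 16/64 + 16/64 + 1/64 + 32/64 = 74/64 = 1.15625.
Kraft's inequality requires Σ ≤ 1; here Σ = 1.15625 > 1, so no such prefix code exists.

1.15625; no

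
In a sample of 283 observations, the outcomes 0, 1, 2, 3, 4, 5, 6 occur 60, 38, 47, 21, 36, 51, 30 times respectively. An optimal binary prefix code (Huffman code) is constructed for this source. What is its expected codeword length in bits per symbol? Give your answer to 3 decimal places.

2.788 bits/symbol

Probabilities are the counts divided by 283.
Repeatedly combine the two least-probable nodes; the expected code length is the sum of the merged weights.
merge 21/283 + 30/283 → 51/283
merge 36/283 + 38/283 → 74/283
merge 47/283 + 51/283 → 98/283
merge 51/283 + 60/283 → 111/283
merge 74/283 + 98/283 → 172/283
merge 111/283 + 172/283 → 1
L = 51/283 + 74/283 + 98/283 + 111/283 + 172/283 + 1 = 789/283 ≈ 2.788 bits/symbol.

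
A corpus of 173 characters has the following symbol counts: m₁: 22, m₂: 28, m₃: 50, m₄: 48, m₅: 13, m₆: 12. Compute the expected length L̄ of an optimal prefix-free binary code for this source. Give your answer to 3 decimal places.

2.416 bits/symbol

Probabilities are the counts divided by 173.
Repeatedly combine the two least-probable nodes; the expected code length is the sum of the merged weights.
merge 12/173 + 13/173 → 25/173
merge 22/173 + 25/173 → 47/173
merge 28/173 + 47/173 → 75/173
merge 48/173 + 50/173 → 98/173
merge 75/173 + 98/173 → 1
L = 25/173 + 47/173 + 75/173 + 98/173 + 1 = 418/173 ≈ 2.416 bits/symbol.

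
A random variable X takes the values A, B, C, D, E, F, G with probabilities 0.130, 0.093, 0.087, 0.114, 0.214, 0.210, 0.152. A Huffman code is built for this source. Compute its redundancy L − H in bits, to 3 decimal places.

0.029 bits

Entropy H = −Σ p log₂ p ≈ 2.7269 bits.
Huffman merges: 87/1000+93/1000→9/50; 57/500+13/100→61/250; 19/125+9/50→83/250; 21/100+107/500→53/125; 61/250+83/250→72/125; 53/125+72/125→1. L = 689/250 ≈ 2.7560.
L − H = 2.7560 − 2.7269 = 0.029 bits.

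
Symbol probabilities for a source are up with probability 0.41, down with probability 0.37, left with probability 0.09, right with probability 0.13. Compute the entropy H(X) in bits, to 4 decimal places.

H = −Σ pᵢ log₂ pᵢ.
−0.41·log₂(0.41) = 0.5274
−0.37·log₂(0.37) = 0.5307
−0.09·log₂(0.09) = 0.3127
−0.13·log₂(0.13) = 0.3826
Sum ≈ 1.7534 → 1.7534 bits.

1.7534 bits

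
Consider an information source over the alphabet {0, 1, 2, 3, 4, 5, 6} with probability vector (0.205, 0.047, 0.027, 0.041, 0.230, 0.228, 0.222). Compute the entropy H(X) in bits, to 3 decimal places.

H = −Σ pᵢ log₂ pᵢ.
−0.205·log₂(0.205) = 0.4687
−0.047·log₂(0.047) = 0.2073
−0.027·log₂(0.027) = 0.1407
−0.041·log₂(0.041) = 0.1889
−0.230·log₂(0.230) = 0.4877
−0.228·log₂(0.228) = 0.4863
−0.222·log₂(0.222) = 0.4820
Sum ≈ 2.4617 → 2.462 bits.

2.462 bits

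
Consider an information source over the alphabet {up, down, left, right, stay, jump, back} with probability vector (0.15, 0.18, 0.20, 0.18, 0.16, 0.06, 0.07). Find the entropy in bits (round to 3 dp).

2.701 bits

H = −Σ pᵢ log₂ pᵢ.
−0.15·log₂(0.15) = 0.4105
−0.18·log₂(0.18) = 0.4453
−0.20·log₂(0.20) = 0.4644
−0.18·log₂(0.18) = 0.4453
−0.16·log₂(0.16) = 0.4230
−0.06·log₂(0.06) = 0.2435
−0.07·log₂(0.07) = 0.2686
Sum ≈ 2.7007 → 2.701 bits.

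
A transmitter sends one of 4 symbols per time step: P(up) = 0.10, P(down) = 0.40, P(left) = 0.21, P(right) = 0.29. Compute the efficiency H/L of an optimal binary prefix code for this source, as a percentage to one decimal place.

Entropy H = −Σ p log₂ p ≈ 1.8517 bits.
Huffman merges: 1/10+21/100→31/100; 29/100+31/100→3/5; 2/5+3/5→1. L = 191/100 ≈ 1.9100.
Efficiency = H/L = 1.8517/1.9100 = 96.9%.

96.9%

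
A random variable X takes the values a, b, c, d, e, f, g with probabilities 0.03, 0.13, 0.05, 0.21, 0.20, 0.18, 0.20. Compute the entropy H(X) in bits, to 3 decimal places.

H = −Σ pᵢ log₂ pᵢ.
−0.03·log₂(0.03) = 0.1518
−0.13·log₂(0.13) = 0.3826
−0.05·log₂(0.05) = 0.2161
−0.21·log₂(0.21) = 0.4728
−0.20·log₂(0.20) = 0.4644
−0.18·log₂(0.18) = 0.4453
−0.20·log₂(0.20) = 0.4644
Sum ≈ 2.5974 → 2.597 bits.

2.597 bits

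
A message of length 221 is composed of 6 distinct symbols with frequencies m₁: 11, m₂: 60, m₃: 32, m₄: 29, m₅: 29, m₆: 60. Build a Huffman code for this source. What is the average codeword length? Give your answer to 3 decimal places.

2.457 bits/symbol

Probabilities are the counts divided by 221.
Repeatedly combine the two least-probable nodes; the expected code length is the sum of the merged weights.
merge 11/221 + 29/221 → 40/221
merge 29/221 + 32/221 → 61/221
merge 40/221 + 60/221 → 100/221
merge 60/221 + 61/221 → 121/221
merge 100/221 + 121/221 → 1
L = 40/221 + 61/221 + 100/221 + 121/221 + 1 = 543/221 ≈ 2.457 bits/symbol.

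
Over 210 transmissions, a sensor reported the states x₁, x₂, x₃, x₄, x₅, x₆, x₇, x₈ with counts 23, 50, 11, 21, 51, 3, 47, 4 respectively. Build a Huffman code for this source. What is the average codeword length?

Probabilities are the counts divided by 210.
Repeatedly combine the two least-probable nodes; the expected code length is the sum of the merged weights.
merge 1/70 + 2/105 → 1/30
merge 1/30 + 11/210 → 3/35
merge 3/35 + 1/10 → 13/70
merge 23/210 + 13/70 → 31/105
merge 47/210 + 5/21 → 97/210
merge 17/70 + 31/105 → 113/210
merge 97/210 + 113/210 → 1
L = 1/30 + 3/35 + 13/70 + 31/105 + 97/210 + 113/210 + 1 = 13/5 = 2.6 bits/symbol.

2.6 bits/symbol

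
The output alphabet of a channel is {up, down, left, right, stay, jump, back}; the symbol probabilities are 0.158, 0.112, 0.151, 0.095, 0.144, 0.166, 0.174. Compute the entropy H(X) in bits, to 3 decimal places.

2.780 bits

H = −Σ pᵢ log₂ pᵢ.
−0.158·log₂(0.158) = 0.4206
−0.112·log₂(0.112) = 0.3537
−0.151·log₂(0.151) = 0.4118
−0.095·log₂(0.095) = 0.3226
−0.144·log₂(0.144) = 0.4026
−0.166·log₂(0.166) = 0.4301
−0.174·log₂(0.174) = 0.4390
Sum ≈ 2.7804 → 2.780 bits.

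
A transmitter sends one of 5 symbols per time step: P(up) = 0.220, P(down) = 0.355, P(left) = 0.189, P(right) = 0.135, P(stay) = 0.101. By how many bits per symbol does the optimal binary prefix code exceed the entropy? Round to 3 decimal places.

Entropy H = −Σ p log₂ p ≈ 2.1893 bits.
Huffman merges: 101/1000+27/200→59/250; 189/1000+11/50→409/1000; 59/250+71/200→591/1000; 409/1000+591/1000→1. L = 559/250 ≈ 2.2360.
L − H = 2.2360 − 2.1893 = 0.047 bits.

0.047 bits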